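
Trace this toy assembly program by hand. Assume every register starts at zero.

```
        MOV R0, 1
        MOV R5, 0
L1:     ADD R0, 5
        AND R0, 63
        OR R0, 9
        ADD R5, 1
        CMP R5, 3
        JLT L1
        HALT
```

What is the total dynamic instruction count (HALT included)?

MOV R0, 1 → R0=1
MOV R5, 0 → R5=0
ADD R0, 5 → R0=1+5=6
AND R0, 63 → R0=6&63=6
OR R0, 9 → R0=6|9=15
ADD R5, 1 → R5=0+1=1
CMP R5, 3  (cmp 1,3)
JLT L1: taken
ADD R0, 5 → R0=15+5=20
AND R0, 63 → R0=20&63=20
OR R0, 9 → R0=20|9=29
ADD R5, 1 → R5=1+1=2
CMP R5, 3  (cmp 2,3)
JLT L1: taken
ADD R0, 5 → R0=29+5=34
AND R0, 63 → R0=34&63=34
OR R0, 9 → R0=34|9=43
ADD R5, 1 → R5=2+1=3
CMP R5, 3  (cmp 3,3)
JLT L1: not taken
halt.
Total executed instructions: 21.

21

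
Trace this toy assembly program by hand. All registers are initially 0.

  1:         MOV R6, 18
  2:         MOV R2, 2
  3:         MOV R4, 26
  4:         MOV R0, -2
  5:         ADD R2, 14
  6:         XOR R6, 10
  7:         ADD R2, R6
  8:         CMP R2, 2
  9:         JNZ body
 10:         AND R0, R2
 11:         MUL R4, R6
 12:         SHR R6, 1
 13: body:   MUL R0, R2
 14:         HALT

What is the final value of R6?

MOV R6, 18 → R6=18
MOV R2, 2 → R2=2
MOV R4, 26 → R4=26
MOV R0, -2 → R0=-2
ADD R2, 14 → R2=2+14=16
XOR R6, 10 → R6=18^10=24
ADD R2, R6 → R2=16+24=40
CMP R2, 2  (cmp 40,2)
JNZ body: taken
MUL R0, R2 → R0=(-2)*40=-80
halt.

24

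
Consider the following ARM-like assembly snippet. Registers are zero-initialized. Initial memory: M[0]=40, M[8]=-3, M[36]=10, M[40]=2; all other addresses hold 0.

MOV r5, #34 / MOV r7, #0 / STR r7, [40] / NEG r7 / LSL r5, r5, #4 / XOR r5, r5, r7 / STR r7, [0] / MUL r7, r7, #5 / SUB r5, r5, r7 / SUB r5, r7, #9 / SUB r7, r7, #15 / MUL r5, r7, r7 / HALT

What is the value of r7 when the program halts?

r5=34
r7=0
STR r7, [40] → M[40]=0
r7=-(0)=0
r5=34<<4=544
r5=544^0=544
STR r7, [0] → M[0]=0
r7=0*5=0
r5=544-0=544
r5=0-9=-9
r7=0-15=-15
r5=(-15)*(-15)=225
halt.

-15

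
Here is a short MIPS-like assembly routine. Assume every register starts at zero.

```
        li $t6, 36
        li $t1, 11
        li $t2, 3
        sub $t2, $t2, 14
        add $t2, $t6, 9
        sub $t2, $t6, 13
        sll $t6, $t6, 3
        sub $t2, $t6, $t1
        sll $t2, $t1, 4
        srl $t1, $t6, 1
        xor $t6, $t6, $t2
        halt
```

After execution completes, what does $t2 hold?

176

$t6=36
$t1=11
$t2=3
$t2=3-14=-11
$t2=36+9=45
$t2=36-13=23
$t6=36<<3=288
$t2=288-11=277
$t2=11<<4=176
$t1=288>>1=144
$t6=288^176=400
halt.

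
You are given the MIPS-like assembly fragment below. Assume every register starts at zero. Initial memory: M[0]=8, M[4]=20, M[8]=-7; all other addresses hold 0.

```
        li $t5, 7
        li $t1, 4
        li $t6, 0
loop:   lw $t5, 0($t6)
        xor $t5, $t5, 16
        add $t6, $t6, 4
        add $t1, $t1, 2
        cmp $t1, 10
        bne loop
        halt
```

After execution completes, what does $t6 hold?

after li $t5, 7: $t5=7
after li $t1, 4: $t1=4
after li $t6, 0: $t6=0
after lw $t5, 0($t6): $t5=M[0]=8
after xor $t5, $t5, 16: $t5=8^16=24
after add $t6, $t6, 4: $t6=0+4=4
after add $t1, $t1, 2: $t1=4+2=6
cmp $t1, 10  (cmp 6,10)
bne loop: taken
after lw $t5, 0($t6): $t5=M[4]=20
after xor $t5, $t5, 16: $t5=20^16=4
after add $t6, $t6, 4: $t6=4+4=8
after add $t1, $t1, 2: $t1=6+2=8
cmp $t1, 10  (cmp 8,10)
bne loop: taken
after lw $t5, 0($t6): $t5=M[8]=-7
after xor $t5, $t5, 16: $t5=(-7)^16=-23
after add $t6, $t6, 4: $t6=8+4=12
after add $t1, $t1, 2: $t1=8+2=10
cmp $t1, 10  (cmp 10,10)
bne loop: not taken
halt.

12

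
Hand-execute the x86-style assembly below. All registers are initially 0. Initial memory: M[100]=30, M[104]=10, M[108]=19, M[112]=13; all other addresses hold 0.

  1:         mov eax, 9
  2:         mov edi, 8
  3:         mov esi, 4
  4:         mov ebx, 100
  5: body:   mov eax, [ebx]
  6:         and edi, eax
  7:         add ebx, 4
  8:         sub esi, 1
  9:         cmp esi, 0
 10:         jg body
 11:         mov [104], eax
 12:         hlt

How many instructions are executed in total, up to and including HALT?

after mov eax, 9: eax=9
after mov edi, 8: edi=8
after mov esi, 4: esi=4
after mov ebx, 100: ebx=100
after mov eax, [ebx]: eax=M[100]=30
after and edi, eax: edi=8&30=8
after add ebx, 4: ebx=100+4=104
after sub esi, 1: esi=4-1=3
cmp esi, 0  (cmp 3,0)
jg body: taken
after mov eax, [ebx]: eax=M[104]=10
after and edi, eax: edi=8&10=8
after add ebx, 4: ebx=104+4=108
after sub esi, 1: esi=3-1=2
cmp esi, 0  (cmp 2,0)
jg body: taken
after mov eax, [ebx]: eax=M[108]=19
after and edi, eax: edi=8&19=0
after add ebx, 4: ebx=108+4=112
after sub esi, 1: esi=2-1=1
cmp esi, 0  (cmp 1,0)
jg body: taken
after mov eax, [ebx]: eax=M[112]=13
after and edi, eax: edi=0&13=0
after add ebx, 4: ebx=112+4=116
after sub esi, 1: esi=1-1=0
cmp esi, 0  (cmp 0,0)
jg body: not taken
mov [104], eax → M[104]=13
halt.
Total executed instructions: 30.

30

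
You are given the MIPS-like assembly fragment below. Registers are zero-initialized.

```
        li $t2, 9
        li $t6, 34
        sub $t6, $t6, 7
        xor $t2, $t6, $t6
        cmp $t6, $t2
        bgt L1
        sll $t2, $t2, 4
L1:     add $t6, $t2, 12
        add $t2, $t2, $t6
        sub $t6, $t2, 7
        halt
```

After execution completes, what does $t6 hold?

li $t2, 9 → $t2=9
li $t6, 34 → $t6=34
sub $t6, $t6, 7 → $t6=34-7=27
xor $t2, $t6, $t6 → $t2=27^27=0
cmp $t6, $t2  (cmp 27,0)
bgt L1: taken
add $t6, $t2, 12 → $t6=0+12=12
add $t2, $t2, $t6 → $t2=0+12=12
sub $t6, $t2, 7 → $t6=12-7=5
halt.

5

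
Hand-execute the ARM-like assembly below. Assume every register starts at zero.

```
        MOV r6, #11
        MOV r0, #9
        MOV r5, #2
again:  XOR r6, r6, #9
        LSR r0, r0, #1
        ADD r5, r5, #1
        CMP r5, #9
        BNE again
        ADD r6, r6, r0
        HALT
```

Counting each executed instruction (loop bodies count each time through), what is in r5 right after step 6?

r6=11
r0=9
r5=2
r6=11^9=2
r0=9>>1=4
r5=2+1=3
After step 6: r5 = 3.

3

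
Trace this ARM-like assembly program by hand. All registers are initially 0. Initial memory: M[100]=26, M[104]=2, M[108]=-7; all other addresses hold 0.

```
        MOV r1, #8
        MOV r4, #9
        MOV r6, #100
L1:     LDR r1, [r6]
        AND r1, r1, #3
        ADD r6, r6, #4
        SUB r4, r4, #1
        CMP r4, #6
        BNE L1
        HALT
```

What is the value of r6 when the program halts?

112

MOV r1, #8 → r1=8
MOV r4, #9 → r4=9
MOV r6, #100 → r6=100
LDR r1, [r6] → r1=M[100]=26
AND r1, r1, #3 → r1=26&3=2
ADD r6, r6, #4 → r6=100+4=104
SUB r4, r4, #1 → r4=9-1=8
CMP r4, #6  (cmp 8,6)
BNE L1: taken
LDR r1, [r6] → r1=M[104]=2
AND r1, r1, #3 → r1=2&3=2
ADD r6, r6, #4 → r6=104+4=108
SUB r4, r4, #1 → r4=8-1=7
CMP r4, #6  (cmp 7,6)
BNE L1: taken
LDR r1, [r6] → r1=M[108]=-7
AND r1, r1, #3 → r1=(-7)&3=1
ADD r6, r6, #4 → r6=108+4=112
SUB r4, r4, #1 → r4=7-1=6
CMP r4, #6  (cmp 6,6)
BNE L1: not taken
halt.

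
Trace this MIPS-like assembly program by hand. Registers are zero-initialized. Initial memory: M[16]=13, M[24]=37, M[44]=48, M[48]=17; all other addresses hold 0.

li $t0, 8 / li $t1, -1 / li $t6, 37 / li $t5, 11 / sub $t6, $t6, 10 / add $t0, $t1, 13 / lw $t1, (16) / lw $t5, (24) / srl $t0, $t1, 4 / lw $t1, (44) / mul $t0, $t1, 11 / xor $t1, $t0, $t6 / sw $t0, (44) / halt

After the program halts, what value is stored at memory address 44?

li $t0, 8 → $t0=8
li $t1, -1 → $t1=-1
li $t6, 37 → $t6=37
li $t5, 11 → $t5=11
sub $t6, $t6, 10 → $t6=37-10=27
add $t0, $t1, 13 → $t0=(-1)+13=12
lw $t1, (16) → $t1=M[16]=13
lw $t5, (24) → $t5=M[24]=37
srl $t0, $t1, 4 → $t0=13>>4=0
lw $t1, (44) → $t1=M[44]=48
mul $t0, $t1, 11 → $t0=48*11=528
xor $t1, $t0, $t6 → $t1=528^27=523
sw $t0, (44) → M[44]=528
halt.

528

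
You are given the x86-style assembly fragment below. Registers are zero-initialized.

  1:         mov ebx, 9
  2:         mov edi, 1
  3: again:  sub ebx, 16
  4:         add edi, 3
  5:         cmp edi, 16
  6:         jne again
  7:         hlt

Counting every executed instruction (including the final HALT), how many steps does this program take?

23

ebx=9
edi=1
ebx=9-16=-7
edi=1+3=4
cmp edi, 16  (cmp 4,16)
jne again: taken
ebx=(-7)-16=-23
edi=4+3=7
cmp edi, 16  (cmp 7,16)
jne again: taken
ebx=(-23)-16=-39
edi=7+3=10
cmp edi, 16  (cmp 10,16)
jne again: taken
ebx=(-39)-16=-55
edi=10+3=13
cmp edi, 16  (cmp 13,16)
jne again: taken
ebx=(-55)-16=-71
edi=13+3=16
cmp edi, 16  (cmp 16,16)
jne again: not taken
halt.
Total executed instructions: 23.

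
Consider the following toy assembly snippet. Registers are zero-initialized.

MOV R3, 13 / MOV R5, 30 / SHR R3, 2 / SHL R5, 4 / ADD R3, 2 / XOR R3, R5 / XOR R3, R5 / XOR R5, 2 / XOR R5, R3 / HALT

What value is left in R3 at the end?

5

MOV R3, 13 → R3=13
MOV R5, 30 → R5=30
SHR R3, 2 → R3=13>>2=3
SHL R5, 4 → R5=30<<4=480
ADD R3, 2 → R3=3+2=5
XOR R3, R5 → R3=5^480=485
XOR R3, R5 → R3=485^480=5
XOR R5, 2 → R5=480^2=482
XOR R5, R3 → R5=482^5=487
halt.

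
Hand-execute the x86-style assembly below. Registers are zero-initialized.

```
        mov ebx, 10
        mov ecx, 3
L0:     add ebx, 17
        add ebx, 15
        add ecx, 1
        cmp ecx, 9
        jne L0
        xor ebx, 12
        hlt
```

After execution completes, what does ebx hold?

198

mov ebx, 10 → ebx=10
mov ecx, 3 → ecx=3
add ebx, 17 → ebx=10+17=27
add ebx, 15 → ebx=27+15=42
add ecx, 1 → ecx=3+1=4
cmp ecx, 9  (cmp 4,9)
jne L0: taken
add ebx, 17 → ebx=42+17=59
add ebx, 15 → ebx=59+15=74
add ecx, 1 → ecx=4+1=5
cmp ecx, 9  (cmp 5,9)
jne L0: taken
add ebx, 17 → ebx=74+17=91
add ebx, 15 → ebx=91+15=106
add ecx, 1 → ecx=5+1=6
cmp ecx, 9  (cmp 6,9)
jne L0: taken
add ebx, 17 → ebx=106+17=123
add ebx, 15 → ebx=123+15=138
add ecx, 1 → ecx=6+1=7
cmp ecx, 9  (cmp 7,9)
jne L0: taken
add ebx, 17 → ebx=138+17=155
add ebx, 15 → ebx=155+15=170
add ecx, 1 → ecx=7+1=8
cmp ecx, 9  (cmp 8,9)
jne L0: taken
add ebx, 17 → ebx=170+17=187
add ebx, 15 → ebx=187+15=202
add ecx, 1 → ecx=8+1=9
cmp ecx, 9  (cmp 9,9)
jne L0: not taken
xor ebx, 12 → ebx=202^12=198
halt.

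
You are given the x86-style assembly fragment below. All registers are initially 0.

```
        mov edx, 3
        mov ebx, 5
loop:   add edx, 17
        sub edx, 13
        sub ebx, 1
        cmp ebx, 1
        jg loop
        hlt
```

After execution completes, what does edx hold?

19

mov edx, 3 → edx=3
mov ebx, 5 → ebx=5
add edx, 17 → edx=3+17=20
sub edx, 13 → edx=20-13=7
sub ebx, 1 → ebx=5-1=4
cmp ebx, 1  (cmp 4,1)
jg loop: taken
add edx, 17 → edx=7+17=24
sub edx, 13 → edx=24-13=11
sub ebx, 1 → ebx=4-1=3
cmp ebx, 1  (cmp 3,1)
jg loop: taken
add edx, 17 → edx=11+17=28
sub edx, 13 → edx=28-13=15
sub ebx, 1 → ebx=3-1=2
cmp ebx, 1  (cmp 2,1)
jg loop: taken
add edx, 17 → edx=15+17=32
sub edx, 13 → edx=32-13=19
sub ebx, 1 → ebx=2-1=1
cmp ebx, 1  (cmp 1,1)
jg loop: not taken
halt.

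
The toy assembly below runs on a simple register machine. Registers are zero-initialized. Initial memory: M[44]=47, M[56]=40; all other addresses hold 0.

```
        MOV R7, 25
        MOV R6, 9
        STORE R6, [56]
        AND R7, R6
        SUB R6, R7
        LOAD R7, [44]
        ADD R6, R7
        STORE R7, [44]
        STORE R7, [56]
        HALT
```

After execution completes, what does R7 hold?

47

after MOV R7, 25: R7=25
after MOV R6, 9: R6=9
STORE R6, [56] → M[56]=9
after AND R7, R6: R7=25&9=9
after SUB R6, R7: R6=9-9=0
after LOAD R7, [44]: R7=M[44]=47
after ADD R6, R7: R6=0+47=47
STORE R7, [44] → M[44]=47
STORE R7, [56] → M[56]=47
halt.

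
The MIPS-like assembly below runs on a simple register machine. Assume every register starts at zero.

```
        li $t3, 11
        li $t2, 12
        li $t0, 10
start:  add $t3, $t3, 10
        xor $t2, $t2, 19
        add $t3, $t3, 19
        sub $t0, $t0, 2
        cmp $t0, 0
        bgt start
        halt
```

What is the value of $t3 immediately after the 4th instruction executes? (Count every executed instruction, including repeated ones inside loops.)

21

$t3=11
$t2=12
$t0=10
$t3=11+10=21
After step 4: $t3 = 21.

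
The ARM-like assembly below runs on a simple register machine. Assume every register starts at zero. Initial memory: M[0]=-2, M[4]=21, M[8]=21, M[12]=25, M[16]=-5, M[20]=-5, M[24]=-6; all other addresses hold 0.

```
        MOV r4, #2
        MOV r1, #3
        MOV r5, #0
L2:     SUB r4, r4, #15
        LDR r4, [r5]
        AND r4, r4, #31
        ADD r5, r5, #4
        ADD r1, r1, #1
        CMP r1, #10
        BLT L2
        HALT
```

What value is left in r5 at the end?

28

MOV r4, #2 → r4=2
MOV r1, #3 → r1=3
MOV r5, #0 → r5=0
SUB r4, r4, #15 → r4=2-15=-13
LDR r4, [r5] → r4=M[0]=-2
AND r4, r4, #31 → r4=(-2)&31=30
ADD r5, r5, #4 → r5=0+4=4
ADD r1, r1, #1 → r1=3+1=4
CMP r1, #10  (cmp 4,10)
BLT L2: taken
SUB r4, r4, #15 → r4=30-15=15
LDR r4, [r5] → r4=M[4]=21
AND r4, r4, #31 → r4=21&31=21
ADD r5, r5, #4 → r5=4+4=8
ADD r1, r1, #1 → r1=4+1=5
CMP r1, #10  (cmp 5,10)
BLT L2: taken
SUB r4, r4, #15 → r4=21-15=6
LDR r4, [r5] → r4=M[8]=21
AND r4, r4, #31 → r4=21&31=21
ADD r5, r5, #4 → r5=8+4=12
ADD r1, r1, #1 → r1=5+1=6
CMP r1, #10  (cmp 6,10)
BLT L2: taken
SUB r4, r4, #15 → r4=21-15=6
LDR r4, [r5] → r4=M[12]=25
AND r4, r4, #31 → r4=25&31=25
ADD r5, r5, #4 → r5=12+4=16
ADD r1, r1, #1 → r1=6+1=7
CMP r1, #10  (cmp 7,10)
BLT L2: taken
SUB r4, r4, #15 → r4=25-15=10
LDR r4, [r5] → r4=M[16]=-5
AND r4, r4, #31 → r4=(-5)&31=27
ADD r5, r5, #4 → r5=16+4=20
ADD r1, r1, #1 → r1=7+1=8
CMP r1, #10  (cmp 8,10)
BLT L2: taken
SUB r4, r4, #15 → r4=27-15=12
LDR r4, [r5] → r4=M[20]=-5
AND r4, r4, #31 → r4=(-5)&31=27
ADD r5, r5, #4 → r5=20+4=24
ADD r1, r1, #1 → r1=8+1=9
CMP r1, #10  (cmp 9,10)
BLT L2: taken
SUB r4, r4, #15 → r4=27-15=12
LDR r4, [r5] → r4=M[24]=-6
AND r4, r4, #31 → r4=(-6)&31=26
ADD r5, r5, #4 → r5=24+4=28
ADD r1, r1, #1 → r1=9+1=10
CMP r1, #10  (cmp 10,10)
BLT L2: not taken
halt.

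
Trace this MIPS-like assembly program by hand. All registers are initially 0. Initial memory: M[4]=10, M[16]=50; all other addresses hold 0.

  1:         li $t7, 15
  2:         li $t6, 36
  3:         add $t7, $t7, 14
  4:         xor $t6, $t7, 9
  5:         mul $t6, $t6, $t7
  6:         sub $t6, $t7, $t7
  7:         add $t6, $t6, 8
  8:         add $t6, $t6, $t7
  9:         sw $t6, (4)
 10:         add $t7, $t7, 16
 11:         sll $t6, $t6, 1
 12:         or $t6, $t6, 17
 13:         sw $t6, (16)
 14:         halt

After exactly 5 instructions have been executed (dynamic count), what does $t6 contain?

580

li $t7, 15 → $t7=15
li $t6, 36 → $t6=36
add $t7, $t7, 14 → $t7=15+14=29
xor $t6, $t7, 9 → $t6=29^9=20
mul $t6, $t6, $t7 → $t6=20*29=580
After step 5: $t6 = 580.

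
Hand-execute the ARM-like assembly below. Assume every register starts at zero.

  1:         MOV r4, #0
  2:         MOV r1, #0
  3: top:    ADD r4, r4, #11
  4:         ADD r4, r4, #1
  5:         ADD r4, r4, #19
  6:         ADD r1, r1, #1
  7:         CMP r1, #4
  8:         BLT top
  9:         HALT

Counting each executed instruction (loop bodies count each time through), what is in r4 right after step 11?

r4=0
r1=0
r4=0+11=11
r4=11+1=12
r4=12+19=31
r1=0+1=1
CMP r1, #4  (cmp 1,4)
BLT top: taken
r4=31+11=42
r4=42+1=43
r4=43+19=62
After step 11: r4 = 62.

62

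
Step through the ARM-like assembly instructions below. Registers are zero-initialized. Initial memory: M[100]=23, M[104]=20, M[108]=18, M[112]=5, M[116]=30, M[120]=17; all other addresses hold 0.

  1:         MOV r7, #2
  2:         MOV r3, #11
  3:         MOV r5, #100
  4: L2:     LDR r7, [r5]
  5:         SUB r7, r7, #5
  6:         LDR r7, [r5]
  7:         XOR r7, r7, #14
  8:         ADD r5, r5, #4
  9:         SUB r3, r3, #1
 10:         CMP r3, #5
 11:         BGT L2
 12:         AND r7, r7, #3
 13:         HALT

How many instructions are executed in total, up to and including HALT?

53

after MOV r7, #2: r7=2
after MOV r3, #11: r3=11
after MOV r5, #100: r5=100
after LDR r7, [r5]: r7=M[100]=23
after SUB r7, r7, #5: r7=23-5=18
after LDR r7, [r5]: r7=M[100]=23
after XOR r7, r7, #14: r7=23^14=25
after ADD r5, r5, #4: r5=100+4=104
after SUB r3, r3, #1: r3=11-1=10
CMP r3, #5  (cmp 10,5)
BGT L2: taken
after LDR r7, [r5]: r7=M[104]=20
after SUB r7, r7, #5: r7=20-5=15
after LDR r7, [r5]: r7=M[104]=20
after XOR r7, r7, #14: r7=20^14=26
after ADD r5, r5, #4: r5=104+4=108
after SUB r3, r3, #1: r3=10-1=9
CMP r3, #5  (cmp 9,5)
BGT L2: taken
after LDR r7, [r5]: r7=M[108]=18
after SUB r7, r7, #5: r7=18-5=13
after LDR r7, [r5]: r7=M[108]=18
after XOR r7, r7, #14: r7=18^14=28
after ADD r5, r5, #4: r5=108+4=112
after SUB r3, r3, #1: r3=9-1=8
CMP r3, #5  (cmp 8,5)
BGT L2: taken
after LDR r7, [r5]: r7=M[112]=5
after SUB r7, r7, #5: r7=5-5=0
after LDR r7, [r5]: r7=M[112]=5
after XOR r7, r7, #14: r7=5^14=11
after ADD r5, r5, #4: r5=112+4=116
after SUB r3, r3, #1: r3=8-1=7
CMP r3, #5  (cmp 7,5)
BGT L2: taken
after LDR r7, [r5]: r7=M[116]=30
after SUB r7, r7, #5: r7=30-5=25
after LDR r7, [r5]: r7=M[116]=30
after XOR r7, r7, #14: r7=30^14=16
after ADD r5, r5, #4: r5=116+4=120
after SUB r3, r3, #1: r3=7-1=6
CMP r3, #5  (cmp 6,5)
BGT L2: taken
after LDR r7, [r5]: r7=M[120]=17
after SUB r7, r7, #5: r7=17-5=12
after LDR r7, [r5]: r7=M[120]=17
after XOR r7, r7, #14: r7=17^14=31
after ADD r5, r5, #4: r5=120+4=124
after SUB r3, r3, #1: r3=6-1=5
CMP r3, #5  (cmp 5,5)
BGT L2: not taken
after AND r7, r7, #3: r7=31&3=3
halt.
Total executed instructions: 53.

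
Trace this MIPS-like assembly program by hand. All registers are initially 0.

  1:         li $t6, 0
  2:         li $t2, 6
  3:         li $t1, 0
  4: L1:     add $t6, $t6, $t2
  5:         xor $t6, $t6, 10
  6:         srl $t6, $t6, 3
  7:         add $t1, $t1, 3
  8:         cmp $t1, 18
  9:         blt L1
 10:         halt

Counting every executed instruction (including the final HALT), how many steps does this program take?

40

li $t6, 0 → $t6=0
li $t2, 6 → $t2=6
li $t1, 0 → $t1=0
add $t6, $t6, $t2 → $t6=0+6=6
xor $t6, $t6, 10 → $t6=6^10=12
srl $t6, $t6, 3 → $t6=12>>3=1
add $t1, $t1, 3 → $t1=0+3=3
cmp $t1, 18  (cmp 3,18)
blt L1: taken
add $t6, $t6, $t2 → $t6=1+6=7
xor $t6, $t6, 10 → $t6=7^10=13
srl $t6, $t6, 3 → $t6=13>>3=1
add $t1, $t1, 3 → $t1=3+3=6
cmp $t1, 18  (cmp 6,18)
blt L1: taken
add $t6, $t6, $t2 → $t6=1+6=7
xor $t6, $t6, 10 → $t6=7^10=13
srl $t6, $t6, 3 → $t6=13>>3=1
add $t1, $t1, 3 → $t1=6+3=9
cmp $t1, 18  (cmp 9,18)
blt L1: taken
add $t6, $t6, $t2 → $t6=1+6=7
xor $t6, $t6, 10 → $t6=7^10=13
srl $t6, $t6, 3 → $t6=13>>3=1
add $t1, $t1, 3 → $t1=9+3=12
cmp $t1, 18  (cmp 12,18)
blt L1: taken
add $t6, $t6, $t2 → $t6=1+6=7
xor $t6, $t6, 10 → $t6=7^10=13
srl $t6, $t6, 3 → $t6=13>>3=1
add $t1, $t1, 3 → $t1=12+3=15
cmp $t1, 18  (cmp 15,18)
blt L1: taken
add $t6, $t6, $t2 → $t6=1+6=7
xor $t6, $t6, 10 → $t6=7^10=13
srl $t6, $t6, 3 → $t6=13>>3=1
add $t1, $t1, 3 → $t1=15+3=18
cmp $t1, 18  (cmp 18,18)
blt L1: not taken
halt.
Total executed instructions: 40.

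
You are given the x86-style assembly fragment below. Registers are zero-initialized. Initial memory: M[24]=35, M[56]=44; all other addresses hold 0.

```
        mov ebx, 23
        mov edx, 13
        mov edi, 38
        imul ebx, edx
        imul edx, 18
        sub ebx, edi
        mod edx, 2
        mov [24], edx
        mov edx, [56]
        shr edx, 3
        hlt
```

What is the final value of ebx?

261

after mov ebx, 23: ebx=23
after mov edx, 13: edx=13
after mov edi, 38: edi=38
after imul ebx, edx: ebx=23*13=299
after imul edx, 18: edx=13*18=234
after sub ebx, edi: ebx=299-38=261
after mod edx, 2: edx=234%2=0
mov [24], edx → M[24]=0
after mov edx, [56]: edx=M[56]=44
after shr edx, 3: edx=44>>3=5
halt.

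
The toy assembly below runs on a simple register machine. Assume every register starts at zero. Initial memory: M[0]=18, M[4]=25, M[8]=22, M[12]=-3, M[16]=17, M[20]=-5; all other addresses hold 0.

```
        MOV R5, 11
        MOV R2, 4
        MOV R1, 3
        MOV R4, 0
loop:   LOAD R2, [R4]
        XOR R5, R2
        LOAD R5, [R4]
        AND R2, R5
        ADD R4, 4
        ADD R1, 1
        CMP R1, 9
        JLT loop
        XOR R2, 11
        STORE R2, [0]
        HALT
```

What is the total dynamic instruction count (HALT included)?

after MOV R5, 11: R5=11
after MOV R2, 4: R2=4
after MOV R1, 3: R1=3
after MOV R4, 0: R4=0
after LOAD R2, [R4]: R2=M[0]=18
after XOR R5, R2: R5=11^18=25
after LOAD R5, [R4]: R5=M[0]=18
after AND R2, R5: R2=18&18=18
after ADD R4, 4: R4=0+4=4
after ADD R1, 1: R1=3+1=4
CMP R1, 9  (cmp 4,9)
JLT loop: taken
after LOAD R2, [R4]: R2=M[4]=25
after XOR R5, R2: R5=18^25=11
after LOAD R5, [R4]: R5=M[4]=25
after AND R2, R5: R2=25&25=25
after ADD R4, 4: R4=4+4=8
after ADD R1, 1: R1=4+1=5
CMP R1, 9  (cmp 5,9)
JLT loop: taken
after LOAD R2, [R4]: R2=M[8]=22
after XOR R5, R2: R5=25^22=15
after LOAD R5, [R4]: R5=M[8]=22
after AND R2, R5: R2=22&22=22
after ADD R4, 4: R4=8+4=12
after ADD R1, 1: R1=5+1=6
CMP R1, 9  (cmp 6,9)
JLT loop: taken
after LOAD R2, [R4]: R2=M[12]=-3
after XOR R5, R2: R5=22^(-3)=-21
after LOAD R5, [R4]: R5=M[12]=-3
after AND R2, R5: R2=(-3)&(-3)=-3
after ADD R4, 4: R4=12+4=16
after ADD R1, 1: R1=6+1=7
CMP R1, 9  (cmp 7,9)
JLT loop: taken
after LOAD R2, [R4]: R2=M[16]=17
after XOR R5, R2: R5=(-3)^17=-20
after LOAD R5, [R4]: R5=M[16]=17
after AND R2, R5: R2=17&17=17
after ADD R4, 4: R4=16+4=20
after ADD R1, 1: R1=7+1=8
CMP R1, 9  (cmp 8,9)
JLT loop: taken
after LOAD R2, [R4]: R2=M[20]=-5
after XOR R5, R2: R5=17^(-5)=-22
after LOAD R5, [R4]: R5=M[20]=-5
after AND R2, R5: R2=(-5)&(-5)=-5
after ADD R4, 4: R4=20+4=24
after ADD R1, 1: R1=8+1=9
CMP R1, 9  (cmp 9,9)
JLT loop: not taken
after XOR R2, 11: R2=(-5)^11=-16
STORE R2, [0] → M[0]=-16
halt.
Total executed instructions: 55.

55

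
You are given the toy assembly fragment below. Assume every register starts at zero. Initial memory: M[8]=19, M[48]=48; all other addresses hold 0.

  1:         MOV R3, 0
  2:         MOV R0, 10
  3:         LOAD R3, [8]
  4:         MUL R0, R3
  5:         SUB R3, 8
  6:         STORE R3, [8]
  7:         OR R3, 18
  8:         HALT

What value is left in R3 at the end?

MOV R3, 0 → R3=0
MOV R0, 10 → R0=10
LOAD R3, [8] → R3=M[8]=19
MUL R0, R3 → R0=10*19=190
SUB R3, 8 → R3=19-8=11
STORE R3, [8] → M[8]=11
OR R3, 18 → R3=11|18=27
halt.

27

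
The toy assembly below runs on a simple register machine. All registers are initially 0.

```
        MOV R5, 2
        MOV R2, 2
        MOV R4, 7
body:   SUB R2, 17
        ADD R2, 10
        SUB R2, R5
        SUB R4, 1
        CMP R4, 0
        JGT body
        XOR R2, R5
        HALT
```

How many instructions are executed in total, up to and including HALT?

after MOV R5, 2: R5=2
after MOV R2, 2: R2=2
after MOV R4, 7: R4=7
after SUB R2, 17: R2=2-17=-15
after ADD R2, 10: R2=(-15)+10=-5
after SUB R2, R5: R2=(-5)-2=-7
after SUB R4, 1: R4=7-1=6
CMP R4, 0  (cmp 6,0)
JGT body: taken
after SUB R2, 17: R2=(-7)-17=-24
after ADD R2, 10: R2=(-24)+10=-14
after SUB R2, R5: R2=(-14)-2=-16
after SUB R4, 1: R4=6-1=5
CMP R4, 0  (cmp 5,0)
JGT body: taken
after SUB R2, 17: R2=(-16)-17=-33
after ADD R2, 10: R2=(-33)+10=-23
after SUB R2, R5: R2=(-23)-2=-25
after SUB R4, 1: R4=5-1=4
CMP R4, 0  (cmp 4,0)
JGT body: taken
after SUB R2, 17: R2=(-25)-17=-42
after ADD R2, 10: R2=(-42)+10=-32
after SUB R2, R5: R2=(-32)-2=-34
after SUB R4, 1: R4=4-1=3
CMP R4, 0  (cmp 3,0)
JGT body: taken
after SUB R2, 17: R2=(-34)-17=-51
after ADD R2, 10: R2=(-51)+10=-41
after SUB R2, R5: R2=(-41)-2=-43
after SUB R4, 1: R4=3-1=2
CMP R4, 0  (cmp 2,0)
JGT body: taken
after SUB R2, 17: R2=(-43)-17=-60
after ADD R2, 10: R2=(-60)+10=-50
after SUB R2, R5: R2=(-50)-2=-52
after SUB R4, 1: R4=2-1=1
CMP R4, 0  (cmp 1,0)
JGT body: taken
after SUB R2, 17: R2=(-52)-17=-69
after ADD R2, 10: R2=(-69)+10=-59
after SUB R2, R5: R2=(-59)-2=-61
after SUB R4, 1: R4=1-1=0
CMP R4, 0  (cmp 0,0)
JGT body: not taken
after XOR R2, R5: R2=(-61)^2=-63
halt.
Total executed instructions: 47.

47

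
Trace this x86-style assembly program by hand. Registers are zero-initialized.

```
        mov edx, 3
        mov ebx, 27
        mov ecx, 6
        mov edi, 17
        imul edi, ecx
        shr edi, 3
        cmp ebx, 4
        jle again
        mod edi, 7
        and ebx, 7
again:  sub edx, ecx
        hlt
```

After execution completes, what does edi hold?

mov edx, 3 → edx=3
mov ebx, 27 → ebx=27
mov ecx, 6 → ecx=6
mov edi, 17 → edi=17
imul edi, ecx → edi=17*6=102
shr edi, 3 → edi=102>>3=12
cmp ebx, 4  (cmp 27,4)
jle again: not taken
mod edi, 7 → edi=12%7=5
and ebx, 7 → ebx=27&7=3
sub edx, ecx → edx=3-6=-3
halt.

5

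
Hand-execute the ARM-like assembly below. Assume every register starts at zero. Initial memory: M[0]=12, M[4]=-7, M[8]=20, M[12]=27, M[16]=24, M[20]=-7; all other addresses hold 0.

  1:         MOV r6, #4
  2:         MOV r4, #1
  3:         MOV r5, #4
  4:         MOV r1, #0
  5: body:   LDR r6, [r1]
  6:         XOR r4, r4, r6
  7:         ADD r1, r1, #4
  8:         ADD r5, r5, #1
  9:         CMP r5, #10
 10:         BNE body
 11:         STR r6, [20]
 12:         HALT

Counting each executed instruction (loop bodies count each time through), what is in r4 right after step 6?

13

after MOV r6, #4: r6=4
after MOV r4, #1: r4=1
after MOV r5, #4: r5=4
after MOV r1, #0: r1=0
after LDR r6, [r1]: r6=M[0]=12
after XOR r4, r4, r6: r4=1^12=13
After step 6: r4 = 13.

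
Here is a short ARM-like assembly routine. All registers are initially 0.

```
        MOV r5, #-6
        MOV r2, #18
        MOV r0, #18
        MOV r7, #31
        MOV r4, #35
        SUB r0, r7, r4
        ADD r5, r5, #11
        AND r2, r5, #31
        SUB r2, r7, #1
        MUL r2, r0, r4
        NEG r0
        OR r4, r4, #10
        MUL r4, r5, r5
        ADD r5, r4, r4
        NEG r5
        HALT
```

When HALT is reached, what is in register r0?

4

r5=-6
r2=18
r0=18
r7=31
r4=35
r0=31-35=-4
r5=(-6)+11=5
r2=5&31=5
r2=31-1=30
r2=(-4)*35=-140
r0=-(-4)=4
r4=35|10=43
r4=5*5=25
r5=25+25=50
r5=-(50)=-50
halt.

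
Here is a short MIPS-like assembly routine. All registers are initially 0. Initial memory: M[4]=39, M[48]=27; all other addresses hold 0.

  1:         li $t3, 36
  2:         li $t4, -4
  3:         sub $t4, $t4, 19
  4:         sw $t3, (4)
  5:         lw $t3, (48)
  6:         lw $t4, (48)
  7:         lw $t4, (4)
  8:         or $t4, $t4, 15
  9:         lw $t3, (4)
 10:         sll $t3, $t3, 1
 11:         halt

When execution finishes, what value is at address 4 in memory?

36

after li $t3, 36: $t3=36
after li $t4, -4: $t4=-4
after sub $t4, $t4, 19: $t4=(-4)-19=-23
sw $t3, (4) → M[4]=36
after lw $t3, (48): $t3=M[48]=27
after lw $t4, (48): $t4=M[48]=27
after lw $t4, (4): $t4=M[4]=36
after or $t4, $t4, 15: $t4=36|15=47
after lw $t3, (4): $t3=M[4]=36
after sll $t3, $t3, 1: $t3=36<<1=72
halt.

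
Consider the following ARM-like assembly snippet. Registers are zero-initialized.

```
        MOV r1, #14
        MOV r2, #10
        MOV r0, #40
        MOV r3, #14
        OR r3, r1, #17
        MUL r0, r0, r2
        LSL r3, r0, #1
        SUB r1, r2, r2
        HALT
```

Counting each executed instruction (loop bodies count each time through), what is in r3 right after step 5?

31

after MOV r1, #14: r1=14
after MOV r2, #10: r2=10
after MOV r0, #40: r0=40
after MOV r3, #14: r3=14
after OR r3, r1, #17: r3=14|17=31
After step 5: r3 = 31.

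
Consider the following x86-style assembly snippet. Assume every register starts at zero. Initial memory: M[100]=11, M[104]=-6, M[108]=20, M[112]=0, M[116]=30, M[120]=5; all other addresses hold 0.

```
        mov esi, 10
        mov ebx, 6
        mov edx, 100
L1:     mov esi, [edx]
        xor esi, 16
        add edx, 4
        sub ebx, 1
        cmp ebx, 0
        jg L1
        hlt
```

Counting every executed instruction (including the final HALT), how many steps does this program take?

40

mov esi, 10 → esi=10
mov ebx, 6 → ebx=6
mov edx, 100 → edx=100
mov esi, [edx] → esi=M[100]=11
xor esi, 16 → esi=11^16=27
add edx, 4 → edx=100+4=104
sub ebx, 1 → ebx=6-1=5
cmp ebx, 0  (cmp 5,0)
jg L1: taken
mov esi, [edx] → esi=M[104]=-6
xor esi, 16 → esi=(-6)^16=-22
add edx, 4 → edx=104+4=108
sub ebx, 1 → ebx=5-1=4
cmp ebx, 0  (cmp 4,0)
jg L1: taken
mov esi, [edx] → esi=M[108]=20
xor esi, 16 → esi=20^16=4
add edx, 4 → edx=108+4=112
sub ebx, 1 → ebx=4-1=3
cmp ebx, 0  (cmp 3,0)
jg L1: taken
mov esi, [edx] → esi=M[112]=0
xor esi, 16 → esi=0^16=16
add edx, 4 → edx=112+4=116
sub ebx, 1 → ebx=3-1=2
cmp ebx, 0  (cmp 2,0)
jg L1: taken
mov esi, [edx] → esi=M[116]=30
xor esi, 16 → esi=30^16=14
add edx, 4 → edx=116+4=120
sub ebx, 1 → ebx=2-1=1
cmp ebx, 0  (cmp 1,0)
jg L1: taken
mov esi, [edx] → esi=M[120]=5
xor esi, 16 → esi=5^16=21
add edx, 4 → edx=120+4=124
sub ebx, 1 → ebx=1-1=0
cmp ebx, 0  (cmp 0,0)
jg L1: not taken
halt.
Total executed instructions: 40.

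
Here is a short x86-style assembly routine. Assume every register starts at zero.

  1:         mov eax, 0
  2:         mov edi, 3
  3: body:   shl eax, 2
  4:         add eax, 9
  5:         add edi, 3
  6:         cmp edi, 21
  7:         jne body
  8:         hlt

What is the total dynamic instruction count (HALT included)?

33

after mov eax, 0: eax=0
after mov edi, 3: edi=3
after shl eax, 2: eax=0<<2=0
after add eax, 9: eax=0+9=9
after add edi, 3: edi=3+3=6
cmp edi, 21  (cmp 6,21)
jne body: taken
after shl eax, 2: eax=9<<2=36
after add eax, 9: eax=36+9=45
after add edi, 3: edi=6+3=9
cmp edi, 21  (cmp 9,21)
jne body: taken
after shl eax, 2: eax=45<<2=180
after add eax, 9: eax=180+9=189
after add edi, 3: edi=9+3=12
cmp edi, 21  (cmp 12,21)
jne body: taken
after shl eax, 2: eax=189<<2=756
after add eax, 9: eax=756+9=765
after add edi, 3: edi=12+3=15
cmp edi, 21  (cmp 15,21)
jne body: taken
after shl eax, 2: eax=765<<2=3060
after add eax, 9: eax=3060+9=3069
after add edi, 3: edi=15+3=18
cmp edi, 21  (cmp 18,21)
jne body: taken
after shl eax, 2: eax=3069<<2=12276
after add eax, 9: eax=12276+9=12285
after add edi, 3: edi=18+3=21
cmp edi, 21  (cmp 21,21)
jne body: not taken
halt.
Total executed instructions: 33.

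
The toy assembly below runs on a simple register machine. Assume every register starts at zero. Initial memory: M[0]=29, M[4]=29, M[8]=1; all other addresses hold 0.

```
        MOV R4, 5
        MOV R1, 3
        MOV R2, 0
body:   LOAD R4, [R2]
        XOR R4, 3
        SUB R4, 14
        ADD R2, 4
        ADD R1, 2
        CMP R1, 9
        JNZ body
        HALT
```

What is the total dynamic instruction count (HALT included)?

after MOV R4, 5: R4=5
after MOV R1, 3: R1=3
after MOV R2, 0: R2=0
after LOAD R4, [R2]: R4=M[0]=29
after XOR R4, 3: R4=29^3=30
after SUB R4, 14: R4=30-14=16
after ADD R2, 4: R2=0+4=4
after ADD R1, 2: R1=3+2=5
CMP R1, 9  (cmp 5,9)
JNZ body: taken
after LOAD R4, [R2]: R4=M[4]=29
after XOR R4, 3: R4=29^3=30
after SUB R4, 14: R4=30-14=16
after ADD R2, 4: R2=4+4=8
after ADD R1, 2: R1=5+2=7
CMP R1, 9  (cmp 7,9)
JNZ body: taken
after LOAD R4, [R2]: R4=M[8]=1
after XOR R4, 3: R4=1^3=2
after SUB R4, 14: R4=2-14=-12
after ADD R2, 4: R2=8+4=12
after ADD R1, 2: R1=7+2=9
CMP R1, 9  (cmp 9,9)
JNZ body: not taken
halt.
Total executed instructions: 25.

25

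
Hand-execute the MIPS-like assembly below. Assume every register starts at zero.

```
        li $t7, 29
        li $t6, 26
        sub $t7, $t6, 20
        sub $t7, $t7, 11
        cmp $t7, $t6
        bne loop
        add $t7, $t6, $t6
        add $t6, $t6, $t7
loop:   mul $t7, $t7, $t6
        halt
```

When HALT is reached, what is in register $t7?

after li $t7, 29: $t7=29
after li $t6, 26: $t6=26
after sub $t7, $t6, 20: $t7=26-20=6
after sub $t7, $t7, 11: $t7=6-11=-5
cmp $t7, $t6  (cmp -5,26)
bne loop: taken
after mul $t7, $t7, $t6: $t7=(-5)*26=-130
halt.

-130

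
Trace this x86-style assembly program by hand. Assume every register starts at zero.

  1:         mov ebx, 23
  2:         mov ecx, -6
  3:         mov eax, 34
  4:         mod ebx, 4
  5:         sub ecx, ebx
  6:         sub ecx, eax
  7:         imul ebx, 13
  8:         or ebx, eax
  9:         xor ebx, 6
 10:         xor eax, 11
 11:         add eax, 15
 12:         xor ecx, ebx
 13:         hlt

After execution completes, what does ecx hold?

-12

ebx=23
ecx=-6
eax=34
ebx=23%4=3
ecx=(-6)-3=-9
ecx=(-9)-34=-43
ebx=3*13=39
ebx=39|34=39
ebx=39^6=33
eax=34^11=41
eax=41+15=56
ecx=(-43)^33=-12
halt.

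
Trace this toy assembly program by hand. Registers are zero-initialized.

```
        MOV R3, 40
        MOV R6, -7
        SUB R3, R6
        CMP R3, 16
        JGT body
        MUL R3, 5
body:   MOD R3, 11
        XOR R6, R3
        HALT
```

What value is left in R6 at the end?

R3=40
R6=-7
R3=40-(-7)=47
CMP R3, 16  (cmp 47,16)
JGT body: taken
R3=47%11=3
R6=(-7)^3=-6
halt.

-6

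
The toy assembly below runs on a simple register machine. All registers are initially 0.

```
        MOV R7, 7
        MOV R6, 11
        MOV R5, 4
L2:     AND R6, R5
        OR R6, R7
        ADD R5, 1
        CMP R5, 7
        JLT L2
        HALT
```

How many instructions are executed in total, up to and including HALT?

MOV R7, 7 → R7=7
MOV R6, 11 → R6=11
MOV R5, 4 → R5=4
AND R6, R5 → R6=11&4=0
OR R6, R7 → R6=0|7=7
ADD R5, 1 → R5=4+1=5
CMP R5, 7  (cmp 5,7)
JLT L2: taken
AND R6, R5 → R6=7&5=5
OR R6, R7 → R6=5|7=7
ADD R5, 1 → R5=5+1=6
CMP R5, 7  (cmp 6,7)
JLT L2: taken
AND R6, R5 → R6=7&6=6
OR R6, R7 → R6=6|7=7
ADD R5, 1 → R5=6+1=7
CMP R5, 7  (cmp 7,7)
JLT L2: not taken
halt.
Total executed instructions: 19.

19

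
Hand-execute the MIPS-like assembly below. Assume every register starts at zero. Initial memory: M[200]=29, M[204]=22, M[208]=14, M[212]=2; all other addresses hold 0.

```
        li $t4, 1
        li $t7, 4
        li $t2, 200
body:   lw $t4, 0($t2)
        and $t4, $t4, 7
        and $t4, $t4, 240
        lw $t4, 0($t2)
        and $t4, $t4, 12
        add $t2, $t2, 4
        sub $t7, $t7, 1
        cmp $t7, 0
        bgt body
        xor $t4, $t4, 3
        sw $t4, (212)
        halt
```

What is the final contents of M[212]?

3

$t4=1
$t7=4
$t2=200
$t4=M[200]=29
$t4=29&7=5
$t4=5&240=0
$t4=M[200]=29
$t4=29&12=12
$t2=200+4=204
$t7=4-1=3
cmp $t7, 0  (cmp 3,0)
bgt body: taken
$t4=M[204]=22
$t4=22&7=6
$t4=6&240=0
$t4=M[204]=22
$t4=22&12=4
$t2=204+4=208
$t7=3-1=2
cmp $t7, 0  (cmp 2,0)
bgt body: taken
$t4=M[208]=14
$t4=14&7=6
$t4=6&240=0
$t4=M[208]=14
$t4=14&12=12
$t2=208+4=212
$t7=2-1=1
cmp $t7, 0  (cmp 1,0)
bgt body: taken
$t4=M[212]=2
$t4=2&7=2
$t4=2&240=0
$t4=M[212]=2
$t4=2&12=0
$t2=212+4=216
$t7=1-1=0
cmp $t7, 0  (cmp 0,0)
bgt body: not taken
$t4=0^3=3
sw $t4, (212) → M[212]=3
halt.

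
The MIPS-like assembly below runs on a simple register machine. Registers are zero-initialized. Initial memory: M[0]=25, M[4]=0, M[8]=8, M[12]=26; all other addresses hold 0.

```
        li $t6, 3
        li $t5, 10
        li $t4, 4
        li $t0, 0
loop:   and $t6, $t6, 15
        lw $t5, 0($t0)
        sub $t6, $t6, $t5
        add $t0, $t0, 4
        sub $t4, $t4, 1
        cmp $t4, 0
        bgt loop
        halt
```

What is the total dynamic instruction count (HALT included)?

$t6=3
$t5=10
$t4=4
$t0=0
$t6=3&15=3
$t5=M[0]=25
$t6=3-25=-22
$t0=0+4=4
$t4=4-1=3
cmp $t4, 0  (cmp 3,0)
bgt loop: taken
$t6=(-22)&15=10
$t5=M[4]=0
$t6=10-0=10
$t0=4+4=8
$t4=3-1=2
cmp $t4, 0  (cmp 2,0)
bgt loop: taken
$t6=10&15=10
$t5=M[8]=8
$t6=10-8=2
$t0=8+4=12
$t4=2-1=1
cmp $t4, 0  (cmp 1,0)
bgt loop: taken
$t6=2&15=2
$t5=M[12]=26
$t6=2-26=-24
$t0=12+4=16
$t4=1-1=0
cmp $t4, 0  (cmp 0,0)
bgt loop: not taken
halt.
Total executed instructions: 33.

33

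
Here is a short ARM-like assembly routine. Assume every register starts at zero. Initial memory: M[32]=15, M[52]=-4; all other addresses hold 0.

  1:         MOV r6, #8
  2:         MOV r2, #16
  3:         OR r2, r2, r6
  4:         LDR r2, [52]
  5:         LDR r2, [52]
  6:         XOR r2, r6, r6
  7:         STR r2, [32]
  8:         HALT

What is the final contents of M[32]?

after MOV r6, #8: r6=8
after MOV r2, #16: r2=16
after OR r2, r2, r6: r2=16|8=24
after LDR r2, [52]: r2=M[52]=-4
after LDR r2, [52]: r2=M[52]=-4
after XOR r2, r6, r6: r2=8^8=0
STR r2, [32] → M[32]=0
halt.

0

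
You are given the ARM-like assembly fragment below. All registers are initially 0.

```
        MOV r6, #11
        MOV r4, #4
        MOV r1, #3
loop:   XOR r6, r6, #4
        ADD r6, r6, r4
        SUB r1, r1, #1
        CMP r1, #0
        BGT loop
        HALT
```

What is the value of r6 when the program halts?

35

r6=11
r4=4
r1=3
r6=11^4=15
r6=15+4=19
r1=3-1=2
CMP r1, #0  (cmp 2,0)
BGT loop: taken
r6=19^4=23
r6=23+4=27
r1=2-1=1
CMP r1, #0  (cmp 1,0)
BGT loop: taken
r6=27^4=31
r6=31+4=35
r1=1-1=0
CMP r1, #0  (cmp 0,0)
BGT loop: not taken
halt.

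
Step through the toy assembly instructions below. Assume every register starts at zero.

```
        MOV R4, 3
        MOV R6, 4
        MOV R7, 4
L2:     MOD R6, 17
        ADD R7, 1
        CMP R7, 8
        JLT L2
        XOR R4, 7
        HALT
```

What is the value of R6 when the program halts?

after MOV R4, 3: R4=3
after MOV R6, 4: R6=4
after MOV R7, 4: R7=4
after MOD R6, 17: R6=4%17=4
after ADD R7, 1: R7=4+1=5
CMP R7, 8  (cmp 5,8)
JLT L2: taken
after MOD R6, 17: R6=4%17=4
after ADD R7, 1: R7=5+1=6
CMP R7, 8  (cmp 6,8)
JLT L2: taken
after MOD R6, 17: R6=4%17=4
after ADD R7, 1: R7=6+1=7
CMP R7, 8  (cmp 7,8)
JLT L2: taken
after MOD R6, 17: R6=4%17=4
after ADD R7, 1: R7=7+1=8
CMP R7, 8  (cmp 8,8)
JLT L2: not taken
after XOR R4, 7: R4=3^7=4
halt.

4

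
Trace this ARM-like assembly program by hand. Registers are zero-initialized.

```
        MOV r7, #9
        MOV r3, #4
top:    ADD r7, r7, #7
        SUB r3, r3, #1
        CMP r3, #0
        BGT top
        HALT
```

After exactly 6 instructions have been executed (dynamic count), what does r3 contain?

MOV r7, #9 → r7=9
MOV r3, #4 → r3=4
ADD r7, r7, #7 → r7=9+7=16
SUB r3, r3, #1 → r3=4-1=3
CMP r3, #0  (cmp 3,0)
BGT top: taken
After step 6: r3 = 3.

3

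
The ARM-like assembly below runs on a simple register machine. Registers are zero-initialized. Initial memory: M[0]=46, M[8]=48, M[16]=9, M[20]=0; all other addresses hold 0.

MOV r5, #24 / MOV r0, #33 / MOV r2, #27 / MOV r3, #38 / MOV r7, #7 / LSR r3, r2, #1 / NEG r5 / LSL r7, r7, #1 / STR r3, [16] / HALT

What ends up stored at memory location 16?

13

MOV r5, #24 → r5=24
MOV r0, #33 → r0=33
MOV r2, #27 → r2=27
MOV r3, #38 → r3=38
MOV r7, #7 → r7=7
LSR r3, r2, #1 → r3=27>>1=13
NEG r5 → r5=-(24)=-24
LSL r7, r7, #1 → r7=7<<1=14
STR r3, [16] → M[16]=13
halt.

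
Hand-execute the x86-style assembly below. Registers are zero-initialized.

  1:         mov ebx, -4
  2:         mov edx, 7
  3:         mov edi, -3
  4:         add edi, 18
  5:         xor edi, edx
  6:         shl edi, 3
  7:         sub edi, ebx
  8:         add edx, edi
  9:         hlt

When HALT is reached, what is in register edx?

75

ebx=-4
edx=7
edi=-3
edi=(-3)+18=15
edi=15^7=8
edi=8<<3=64
edi=64-(-4)=68
edx=7+68=75
halt.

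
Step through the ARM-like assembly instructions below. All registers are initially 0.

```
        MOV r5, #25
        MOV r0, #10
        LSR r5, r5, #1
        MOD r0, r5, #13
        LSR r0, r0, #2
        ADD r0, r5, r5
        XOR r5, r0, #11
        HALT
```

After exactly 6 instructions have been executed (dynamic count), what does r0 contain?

24

MOV r5, #25 → r5=25
MOV r0, #10 → r0=10
LSR r5, r5, #1 → r5=25>>1=12
MOD r0, r5, #13 → r0=12%13=12
LSR r0, r0, #2 → r0=12>>2=3
ADD r0, r5, r5 → r0=12+12=24
After step 6: r0 = 24.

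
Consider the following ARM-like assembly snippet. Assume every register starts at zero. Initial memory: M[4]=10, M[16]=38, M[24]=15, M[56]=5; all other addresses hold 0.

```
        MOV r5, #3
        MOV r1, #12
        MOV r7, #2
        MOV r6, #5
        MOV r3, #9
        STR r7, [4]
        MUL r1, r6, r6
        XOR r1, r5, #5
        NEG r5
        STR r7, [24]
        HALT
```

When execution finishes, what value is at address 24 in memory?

2

after MOV r5, #3: r5=3
after MOV r1, #12: r1=12
after MOV r7, #2: r7=2
after MOV r6, #5: r6=5
after MOV r3, #9: r3=9
STR r7, [4] → M[4]=2
after MUL r1, r6, r6: r1=5*5=25
after XOR r1, r5, #5: r1=3^5=6
after NEG r5: r5=-(3)=-3
STR r7, [24] → M[24]=2
halt.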